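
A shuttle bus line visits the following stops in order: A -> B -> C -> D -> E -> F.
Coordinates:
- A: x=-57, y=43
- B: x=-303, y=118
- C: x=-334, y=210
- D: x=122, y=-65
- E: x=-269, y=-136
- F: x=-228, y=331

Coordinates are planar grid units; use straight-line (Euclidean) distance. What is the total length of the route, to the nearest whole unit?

1753

Leg distances:
A→B: 257.2  (cumulative 257.2)
B→C: 97.1  (cumulative 354.3)
C→D: 532.5  (cumulative 886.8)
D→E: 397.4  (cumulative 1284.2)
E→F: 468.8  (cumulative 1753.0)
Total route length ≈ 1753.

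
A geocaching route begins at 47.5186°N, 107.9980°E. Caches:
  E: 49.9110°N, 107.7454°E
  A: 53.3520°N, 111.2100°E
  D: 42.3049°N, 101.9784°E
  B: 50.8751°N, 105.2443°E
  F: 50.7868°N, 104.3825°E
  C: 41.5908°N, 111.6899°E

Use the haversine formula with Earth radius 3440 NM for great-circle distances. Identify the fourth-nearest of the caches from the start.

A

Distance to each, sorted:
E: 144.0 NM
B: 228.6 NM
F: 242.1 NM
A: 371.1 NM
C: 389.3 NM
D: 404.1 NM
The fourth-nearest is A at 371.1 NM.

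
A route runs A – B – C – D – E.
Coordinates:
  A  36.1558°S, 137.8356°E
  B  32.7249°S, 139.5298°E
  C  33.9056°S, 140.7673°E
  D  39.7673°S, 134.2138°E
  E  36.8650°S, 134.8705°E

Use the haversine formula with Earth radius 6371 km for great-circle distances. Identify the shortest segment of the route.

B–C

Leg distances:
A→B: 411.9 km
B→C: 174.5 km
C→D: 874.1 km
D→E: 327.8 km
The shortest leg is B–C at 174.5 km.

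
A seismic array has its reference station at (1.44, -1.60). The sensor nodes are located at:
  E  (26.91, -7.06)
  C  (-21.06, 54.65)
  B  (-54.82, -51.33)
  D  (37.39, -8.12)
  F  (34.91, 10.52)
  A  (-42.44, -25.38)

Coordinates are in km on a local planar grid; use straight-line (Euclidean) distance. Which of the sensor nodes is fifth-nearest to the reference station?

C

Distance to each, sorted:
E: 26.0 km
F: 35.6 km
D: 36.5 km
A: 49.9 km
C: 60.6 km
B: 75.1 km
The fifth-nearest is C at 60.6 km.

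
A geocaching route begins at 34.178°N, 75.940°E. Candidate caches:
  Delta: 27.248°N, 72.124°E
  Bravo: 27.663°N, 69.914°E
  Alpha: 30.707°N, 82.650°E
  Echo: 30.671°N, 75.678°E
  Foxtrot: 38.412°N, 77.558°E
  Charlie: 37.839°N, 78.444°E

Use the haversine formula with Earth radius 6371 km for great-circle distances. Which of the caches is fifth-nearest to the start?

Distances from the start (34.178°N, 75.940°E):
Echo: 390.7 km
Charlie: 465.2 km
Foxtrot: 492.6 km
Alpha: 738.3 km
Delta: 852.4 km
Bravo: 924.3 km
The fifth-nearest is Delta at 852.4 km.

Delta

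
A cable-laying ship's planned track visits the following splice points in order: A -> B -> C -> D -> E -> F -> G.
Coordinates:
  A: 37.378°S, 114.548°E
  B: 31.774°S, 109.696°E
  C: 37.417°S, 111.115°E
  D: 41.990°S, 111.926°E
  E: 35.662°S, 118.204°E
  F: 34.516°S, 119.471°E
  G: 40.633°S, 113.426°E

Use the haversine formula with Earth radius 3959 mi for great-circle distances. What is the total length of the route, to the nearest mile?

2388 mi

Leg distances:
A→B: 475.4 mi  (cumulative 475.4 mi)
B→C: 398.2 mi  (cumulative 873.5 mi)
C→D: 318.9 mi  (cumulative 1192.4 mi)
D→E: 552.3 mi  (cumulative 1744.7 mi)
E→F: 106.8 mi  (cumulative 1851.5 mi)
F→G: 536.6 mi  (cumulative 2388.1 mi)
Total route length ≈ 2388 mi.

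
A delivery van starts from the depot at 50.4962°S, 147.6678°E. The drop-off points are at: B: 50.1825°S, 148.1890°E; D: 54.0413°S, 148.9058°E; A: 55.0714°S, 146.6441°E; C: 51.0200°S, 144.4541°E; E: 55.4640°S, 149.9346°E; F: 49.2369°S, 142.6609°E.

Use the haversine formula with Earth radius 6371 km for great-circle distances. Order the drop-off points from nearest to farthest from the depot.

B, C, F, D, A, E

Computing each great-circle distance from 50.4962°S, 147.6678°E:
B 50.1825°S, 148.1890°E: 50.8 km
C 51.0200°S, 144.4541°E: 233.4 km
F 49.2369°S, 142.6609°E: 385.1 km
D 54.0413°S, 148.9058°E: 403.1 km
A 55.0714°S, 146.6441°E: 513.4 km
E 55.4640°S, 149.9346°E: 572.8 km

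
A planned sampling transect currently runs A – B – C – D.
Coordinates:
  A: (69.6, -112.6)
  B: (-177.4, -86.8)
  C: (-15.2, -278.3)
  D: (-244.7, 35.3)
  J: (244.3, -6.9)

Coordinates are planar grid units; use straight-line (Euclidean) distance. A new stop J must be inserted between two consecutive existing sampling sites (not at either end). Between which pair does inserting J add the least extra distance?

Added distance for inserting J between each consecutive pair:
A–B: 385.0
B–C: 553.7
C–D: 477.7
Smallest added distance is 385.0, inserting between A and B.

between A and B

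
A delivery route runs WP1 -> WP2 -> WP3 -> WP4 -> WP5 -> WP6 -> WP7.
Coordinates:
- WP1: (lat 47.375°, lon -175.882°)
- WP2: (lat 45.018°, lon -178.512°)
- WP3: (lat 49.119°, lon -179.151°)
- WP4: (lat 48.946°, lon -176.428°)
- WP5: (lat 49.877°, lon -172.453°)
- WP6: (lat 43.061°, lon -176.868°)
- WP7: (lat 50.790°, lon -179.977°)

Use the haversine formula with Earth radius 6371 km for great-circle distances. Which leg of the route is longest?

WP6–WP7

Leg distances:
WP1→WP2: 331.1 km
WP2→WP3: 458.6 km
WP3→WP4: 199.4 km
WP4→WP5: 305.6 km
WP5→WP6: 829.5 km
WP6→WP7: 891.1 km
The longest leg is WP6–WP7 at 891.1 km.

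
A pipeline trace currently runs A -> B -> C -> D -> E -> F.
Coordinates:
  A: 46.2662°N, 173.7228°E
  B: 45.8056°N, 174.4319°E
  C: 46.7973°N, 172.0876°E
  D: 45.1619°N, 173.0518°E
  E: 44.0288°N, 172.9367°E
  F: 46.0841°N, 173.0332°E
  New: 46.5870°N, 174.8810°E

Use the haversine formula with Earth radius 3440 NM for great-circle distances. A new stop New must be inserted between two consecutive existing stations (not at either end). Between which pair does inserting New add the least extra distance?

Added distance for inserting New between each consecutive pair:
A–B: 61.7 NM
B–C: 52.2 NM
C–D: 124.4 NM
D–E: 220.7 NM
E–F: 133.0 NM
Smallest added distance is 52.2 NM, inserting between B and C.

between B and C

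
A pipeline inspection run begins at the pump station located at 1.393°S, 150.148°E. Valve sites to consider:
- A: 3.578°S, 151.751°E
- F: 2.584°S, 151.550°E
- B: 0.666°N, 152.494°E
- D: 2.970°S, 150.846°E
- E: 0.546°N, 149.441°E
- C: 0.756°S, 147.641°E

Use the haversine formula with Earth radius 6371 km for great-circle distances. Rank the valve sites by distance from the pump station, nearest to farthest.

D, F, E, C, A, B

Distance from the pump station at 1.393°S, 150.148°E to each:
D 2.970°S, 150.846°E: 191.7 km
F 2.584°S, 151.550°E: 204.5 km
E 0.546°N, 149.441°E: 229.5 km
C 0.756°S, 147.641°E: 287.6 km
A 3.578°S, 151.751°E: 301.2 km
B 0.666°N, 152.494°E: 347.1 km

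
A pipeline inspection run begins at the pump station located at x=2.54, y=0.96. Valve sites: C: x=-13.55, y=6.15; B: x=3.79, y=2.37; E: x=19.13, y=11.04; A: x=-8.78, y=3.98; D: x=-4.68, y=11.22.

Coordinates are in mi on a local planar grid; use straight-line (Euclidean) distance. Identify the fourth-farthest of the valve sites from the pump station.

Distance to each, sorted:
E: 19.4 mi
C: 16.9 mi
D: 12.5 mi
A: 11.7 mi
B: 1.9 mi
The fourth-farthest is A at 11.7 mi.

A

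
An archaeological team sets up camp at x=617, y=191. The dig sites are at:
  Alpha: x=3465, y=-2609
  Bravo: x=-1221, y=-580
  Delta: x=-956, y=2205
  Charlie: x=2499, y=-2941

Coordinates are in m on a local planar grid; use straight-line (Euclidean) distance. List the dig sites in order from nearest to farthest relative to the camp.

Bravo, Delta, Charlie, Alpha

Distances from the camp:
Bravo x=-1221, y=-580: 1993.2 m
Delta x=-956, y=2205: 2555.5 m
Charlie x=2499, y=-2941: 3653.9 m
Alpha x=3465, y=-2609: 3993.9 m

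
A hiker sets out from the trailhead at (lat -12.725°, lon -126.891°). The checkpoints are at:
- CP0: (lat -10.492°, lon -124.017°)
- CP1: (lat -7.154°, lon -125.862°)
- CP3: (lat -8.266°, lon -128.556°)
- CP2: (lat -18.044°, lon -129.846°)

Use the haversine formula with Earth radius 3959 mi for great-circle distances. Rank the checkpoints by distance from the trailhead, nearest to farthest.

Computing each great-circle distance from (lat -12.725°, lon -126.891°):
CP0 (lat -10.492°, lon -124.017°): 248.3 mi
CP3 (lat -8.266°, lon -128.556°): 328.2 mi
CP1 (lat -7.154°, lon -125.862°): 391.3 mi
CP2 (lat -18.044°, lon -129.846°): 416.9 mi

CP0, CP3, CP1, CP2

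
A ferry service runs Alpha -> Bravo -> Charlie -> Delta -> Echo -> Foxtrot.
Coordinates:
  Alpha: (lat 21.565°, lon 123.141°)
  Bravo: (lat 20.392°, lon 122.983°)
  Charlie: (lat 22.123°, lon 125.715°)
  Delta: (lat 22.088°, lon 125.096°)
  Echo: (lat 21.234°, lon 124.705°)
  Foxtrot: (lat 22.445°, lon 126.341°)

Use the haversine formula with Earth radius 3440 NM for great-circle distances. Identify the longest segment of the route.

Bravo–Charlie

Leg distances:
Alpha→Bravo: 71.0 NM
Bravo→Charlie: 184.8 NM
Charlie→Delta: 34.5 NM
Delta→Echo: 55.7 NM
Echo→Foxtrot: 116.6 NM
The longest leg is Bravo–Charlie at 184.8 NM.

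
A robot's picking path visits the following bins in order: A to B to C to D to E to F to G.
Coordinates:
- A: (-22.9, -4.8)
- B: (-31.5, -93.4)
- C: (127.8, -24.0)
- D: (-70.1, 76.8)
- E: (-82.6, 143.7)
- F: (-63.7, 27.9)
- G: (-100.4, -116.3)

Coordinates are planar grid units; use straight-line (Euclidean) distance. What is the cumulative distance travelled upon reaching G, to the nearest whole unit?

819

Leg distances:
A→B: 89.0  (cumulative 89.0)
B→C: 173.8  (cumulative 262.8)
C→D: 222.1  (cumulative 484.9)
D→E: 68.1  (cumulative 552.9)
E→F: 117.3  (cumulative 670.3)
F→G: 148.8  (cumulative 819.1)
Cumulative distance at G ≈ 819.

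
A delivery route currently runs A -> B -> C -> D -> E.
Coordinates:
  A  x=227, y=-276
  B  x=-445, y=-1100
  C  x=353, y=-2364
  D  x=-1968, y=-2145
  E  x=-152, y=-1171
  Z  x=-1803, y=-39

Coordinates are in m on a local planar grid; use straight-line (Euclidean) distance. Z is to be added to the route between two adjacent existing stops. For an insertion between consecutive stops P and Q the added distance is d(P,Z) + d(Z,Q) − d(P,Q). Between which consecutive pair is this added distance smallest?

between D and E

Added distance for inserting Z between each consecutive pair:
A–B: 2703.8 m
B–C: 3399.3 m
C–D: 2951.9 m
D–E: 2053.5 m
Smallest added distance is 2053.5 m, inserting between D and E.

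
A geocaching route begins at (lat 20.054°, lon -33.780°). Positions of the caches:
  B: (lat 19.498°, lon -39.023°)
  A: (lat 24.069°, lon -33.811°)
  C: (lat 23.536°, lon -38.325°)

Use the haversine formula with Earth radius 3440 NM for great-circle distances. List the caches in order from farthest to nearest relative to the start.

C, B, A

Distances from the start:
C (lat 23.536°, lon -38.325°): 328.4 NM
B (lat 19.498°, lon -39.023°): 298.1 NM
A (lat 24.069°, lon -33.811°): 241.1 NM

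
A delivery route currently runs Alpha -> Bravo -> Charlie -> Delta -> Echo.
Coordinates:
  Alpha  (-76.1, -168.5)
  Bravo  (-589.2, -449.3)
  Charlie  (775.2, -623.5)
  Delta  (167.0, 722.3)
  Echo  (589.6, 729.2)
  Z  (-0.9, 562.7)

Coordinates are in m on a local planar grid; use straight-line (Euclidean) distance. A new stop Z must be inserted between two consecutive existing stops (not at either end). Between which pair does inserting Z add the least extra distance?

Added distance for inserting Z between each consecutive pair:
Alpha–Bravo: 1320.7 m
Bravo–Charlie: 1212.6 m
Charlie–Delta: 172.3 m
Delta–Echo: 422.5 m
Smallest added distance is 172.3 m, inserting between Charlie and Delta.

between Charlie and Delta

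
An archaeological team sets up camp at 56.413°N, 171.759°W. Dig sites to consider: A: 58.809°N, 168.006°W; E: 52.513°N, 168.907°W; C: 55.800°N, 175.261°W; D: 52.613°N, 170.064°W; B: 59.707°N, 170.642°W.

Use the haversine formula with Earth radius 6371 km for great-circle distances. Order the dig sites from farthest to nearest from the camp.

E, D, B, A, C

Distances from the camp:
E 52.513°N, 168.907°W: 471.1 km
D 52.613°N, 170.064°W: 436.4 km
B 59.707°N, 170.642°W: 372.1 km
A 58.809°N, 168.006°W: 347.7 km
C 55.800°N, 175.261°W: 227.6 km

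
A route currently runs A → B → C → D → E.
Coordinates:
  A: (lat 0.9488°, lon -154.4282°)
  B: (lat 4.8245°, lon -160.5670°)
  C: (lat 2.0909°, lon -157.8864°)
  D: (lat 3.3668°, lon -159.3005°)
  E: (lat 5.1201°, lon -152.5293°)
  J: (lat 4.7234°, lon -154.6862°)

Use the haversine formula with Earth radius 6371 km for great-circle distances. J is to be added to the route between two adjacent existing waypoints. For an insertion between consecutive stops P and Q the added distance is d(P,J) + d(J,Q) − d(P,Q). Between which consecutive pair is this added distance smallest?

Added distance for inserting J between each consecutive pair:
A–B: 266.0 km
B–C: 686.7 km
C–D: 782.2 km
D–E: 0.8 km
Smallest added distance is 0.8 km, inserting between D and E.

between D and E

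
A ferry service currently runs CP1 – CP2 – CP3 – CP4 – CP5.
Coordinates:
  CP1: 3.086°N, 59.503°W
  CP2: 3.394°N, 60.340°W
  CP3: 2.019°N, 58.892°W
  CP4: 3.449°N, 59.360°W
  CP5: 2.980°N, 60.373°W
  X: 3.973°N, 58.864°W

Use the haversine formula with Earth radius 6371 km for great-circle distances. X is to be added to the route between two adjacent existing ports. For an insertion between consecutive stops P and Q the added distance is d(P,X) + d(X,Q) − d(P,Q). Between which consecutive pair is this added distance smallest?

Added distance for inserting X between each consecutive pair:
CP1–CP2: 198.4 km
CP2–CP3: 171.4 km
CP3–CP4: 130.2 km
CP4–CP5: 156.8 km
Smallest added distance is 130.2 km, inserting between CP3 and CP4.

between CP3 and CP4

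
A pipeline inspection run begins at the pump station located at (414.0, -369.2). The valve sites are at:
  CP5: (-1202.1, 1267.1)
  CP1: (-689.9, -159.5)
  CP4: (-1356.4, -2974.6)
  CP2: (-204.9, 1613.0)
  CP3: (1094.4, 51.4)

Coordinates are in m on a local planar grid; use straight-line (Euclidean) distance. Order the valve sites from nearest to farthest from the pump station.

Distance from the pump station at (414.0, -369.2) to each:
CP3 (1094.4, 51.4): 799.9 m
CP1 (-689.9, -159.5): 1123.6 m
CP2 (-204.9, 1613.0): 2076.6 m
CP5 (-1202.1, 1267.1): 2299.8 m
CP4 (-1356.4, -2974.6): 3150.0 m

CP3, CP1, CP2, CP5, CP4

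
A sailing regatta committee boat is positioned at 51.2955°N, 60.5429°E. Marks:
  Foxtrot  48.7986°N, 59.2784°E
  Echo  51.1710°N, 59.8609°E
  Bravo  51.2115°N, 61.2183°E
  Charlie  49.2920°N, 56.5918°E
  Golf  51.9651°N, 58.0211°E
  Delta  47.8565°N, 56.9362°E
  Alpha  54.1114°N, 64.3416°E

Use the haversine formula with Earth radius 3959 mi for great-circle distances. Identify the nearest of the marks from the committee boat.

Distances from the committee boat (51.2955°N, 60.5429°E):
Bravo: 29.8 mi
Echo: 30.7 mi
Golf: 117.6 mi
Foxtrot: 181.4 mi
Charlie: 222.6 mi
Alpha: 251.2 mi
Delta: 287.3 mi
The nearest is Bravo at 29.8 mi.

Bravo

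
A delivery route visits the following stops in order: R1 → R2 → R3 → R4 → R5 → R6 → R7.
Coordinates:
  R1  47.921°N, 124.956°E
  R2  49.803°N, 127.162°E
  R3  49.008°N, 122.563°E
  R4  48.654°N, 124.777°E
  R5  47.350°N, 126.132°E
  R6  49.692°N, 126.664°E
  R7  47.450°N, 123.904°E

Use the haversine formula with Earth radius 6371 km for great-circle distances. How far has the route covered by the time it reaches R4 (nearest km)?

775 km

Leg distances:
R1→R2: 264.2 km  (cumulative 264.2 km)
R2→R3: 344.2 km  (cumulative 608.5 km)
R3→R4: 166.8 km  (cumulative 775.2 km)
Cumulative distance at R4 ≈ 775 km.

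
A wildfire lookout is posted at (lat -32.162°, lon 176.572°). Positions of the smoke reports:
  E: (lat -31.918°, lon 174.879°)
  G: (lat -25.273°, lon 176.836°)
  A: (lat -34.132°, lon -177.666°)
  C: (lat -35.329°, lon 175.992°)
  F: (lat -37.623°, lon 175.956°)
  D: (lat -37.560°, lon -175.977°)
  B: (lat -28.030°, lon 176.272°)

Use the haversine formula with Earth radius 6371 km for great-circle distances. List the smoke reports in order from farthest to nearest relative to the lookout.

D, G, F, A, B, C, E

Distances from the lookout:
D (lat -37.560°, lon -175.977°): 906.3 km
G (lat -25.273°, lon 176.836°): 766.5 km
F (lat -37.623°, lon 175.956°): 609.8 km
A (lat -34.132°, lon -177.666°): 579.3 km
B (lat -28.030°, lon 176.272°): 460.4 km
C (lat -35.329°, lon 175.992°): 356.2 km
E (lat -31.918°, lon 174.879°): 161.9 km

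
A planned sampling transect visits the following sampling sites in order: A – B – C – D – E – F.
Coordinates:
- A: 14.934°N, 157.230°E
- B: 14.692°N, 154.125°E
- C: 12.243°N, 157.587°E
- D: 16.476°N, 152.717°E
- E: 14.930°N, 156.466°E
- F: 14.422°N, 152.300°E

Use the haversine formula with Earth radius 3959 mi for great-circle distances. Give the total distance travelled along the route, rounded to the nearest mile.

Leg distances:
A→B: 208.1 mi  (cumulative 208.1 mi)
B→C: 287.7 mi  (cumulative 495.7 mi)
C→D: 437.9 mi  (cumulative 933.6 mi)
D→E: 271.3 mi  (cumulative 1204.9 mi)
E→F: 280.7 mi  (cumulative 1485.6 mi)
Total route length ≈ 1486 mi.

1486 mi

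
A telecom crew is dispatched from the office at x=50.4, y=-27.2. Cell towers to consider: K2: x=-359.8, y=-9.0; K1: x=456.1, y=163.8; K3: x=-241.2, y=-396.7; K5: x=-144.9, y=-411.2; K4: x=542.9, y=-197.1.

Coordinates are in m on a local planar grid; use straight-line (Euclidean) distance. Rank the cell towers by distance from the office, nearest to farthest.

K2, K5, K1, K3, K4

Distance from the office at x=50.4, y=-27.2 to each:
K2 x=-359.8, y=-9.0: 410.6 m
K5 x=-144.9, y=-411.2: 430.8 m
K1 x=456.1, y=163.8: 448.4 m
K3 x=-241.2, y=-396.7: 470.7 m
K4 x=542.9, y=-197.1: 521.0 m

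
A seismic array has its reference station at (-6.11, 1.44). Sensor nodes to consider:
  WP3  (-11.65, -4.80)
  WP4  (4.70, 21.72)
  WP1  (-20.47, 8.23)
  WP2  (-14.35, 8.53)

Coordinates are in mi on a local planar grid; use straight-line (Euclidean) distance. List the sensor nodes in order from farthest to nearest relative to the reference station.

Distances from the reference station:
WP4 (4.70, 21.72): 23.0 mi
WP1 (-20.47, 8.23): 15.9 mi
WP2 (-14.35, 8.53): 10.9 mi
WP3 (-11.65, -4.80): 8.3 mi

WP4, WP1, WP2, WP3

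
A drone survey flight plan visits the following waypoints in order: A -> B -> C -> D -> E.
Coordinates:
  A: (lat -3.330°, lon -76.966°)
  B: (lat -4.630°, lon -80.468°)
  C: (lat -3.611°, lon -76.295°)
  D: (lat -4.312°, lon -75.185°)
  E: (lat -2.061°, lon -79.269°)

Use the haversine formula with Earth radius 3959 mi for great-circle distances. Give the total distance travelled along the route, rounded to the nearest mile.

Leg distances:
A→B: 257.6 mi  (cumulative 257.6 mi)
B→C: 296.1 mi  (cumulative 553.7 mi)
C→D: 90.6 mi  (cumulative 644.2 mi)
D→E: 321.8 mi  (cumulative 966.0 mi)
Total route length ≈ 966 mi.

966 mi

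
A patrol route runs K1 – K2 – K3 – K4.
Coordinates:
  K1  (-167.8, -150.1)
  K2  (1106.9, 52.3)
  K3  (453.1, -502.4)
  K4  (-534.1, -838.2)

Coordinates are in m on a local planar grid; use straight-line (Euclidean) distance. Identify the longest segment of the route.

K1–K2

Leg distances:
K1→K2: 1290.7 m
K2→K3: 857.4 m
K3→K4: 1042.7 m
The longest leg is K1–K2 at 1290.7 m.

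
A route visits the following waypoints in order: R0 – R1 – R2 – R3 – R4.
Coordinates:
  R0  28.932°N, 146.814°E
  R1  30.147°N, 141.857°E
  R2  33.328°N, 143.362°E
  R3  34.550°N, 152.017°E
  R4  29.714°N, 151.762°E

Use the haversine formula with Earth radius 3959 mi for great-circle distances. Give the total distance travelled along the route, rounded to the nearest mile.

Leg distances:
R0→R1: 309.6 mi  (cumulative 309.6 mi)
R1→R2: 236.9 mi  (cumulative 546.5 mi)
R2→R3: 503.1 mi  (cumulative 1049.6 mi)
R3→R4: 334.5 mi  (cumulative 1384.1 mi)
Total route length ≈ 1384 mi.

1384 mi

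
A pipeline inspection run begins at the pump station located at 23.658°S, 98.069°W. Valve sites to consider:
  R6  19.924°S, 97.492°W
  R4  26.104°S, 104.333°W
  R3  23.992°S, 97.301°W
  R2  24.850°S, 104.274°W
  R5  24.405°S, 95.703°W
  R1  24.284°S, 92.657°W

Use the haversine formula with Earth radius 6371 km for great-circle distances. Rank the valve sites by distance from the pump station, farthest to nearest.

R4, R2, R1, R6, R5, R3

Distance from the pump station at 23.658°S, 98.069°W to each:
R4 26.104°S, 104.333°W: 687.8 km
R2 24.850°S, 104.274°W: 642.8 km
R1 24.284°S, 92.657°W: 554.2 km
R6 19.924°S, 97.492°W: 419.5 km
R5 24.405°S, 95.703°W: 254.2 km
R3 23.992°S, 97.301°W: 86.5 km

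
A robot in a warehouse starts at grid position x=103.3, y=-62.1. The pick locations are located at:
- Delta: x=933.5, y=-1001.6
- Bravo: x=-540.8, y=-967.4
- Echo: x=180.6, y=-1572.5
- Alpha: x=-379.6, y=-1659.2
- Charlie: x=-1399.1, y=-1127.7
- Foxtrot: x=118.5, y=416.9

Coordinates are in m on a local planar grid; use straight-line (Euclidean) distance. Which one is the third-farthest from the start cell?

Echo

Distance to each, sorted:
Charlie: 1841.9 m
Alpha: 1668.5 m
Echo: 1512.4 m
Delta: 1253.8 m
Bravo: 1111.1 m
Foxtrot: 479.2 m
The third-farthest is Echo at 1512.4 m.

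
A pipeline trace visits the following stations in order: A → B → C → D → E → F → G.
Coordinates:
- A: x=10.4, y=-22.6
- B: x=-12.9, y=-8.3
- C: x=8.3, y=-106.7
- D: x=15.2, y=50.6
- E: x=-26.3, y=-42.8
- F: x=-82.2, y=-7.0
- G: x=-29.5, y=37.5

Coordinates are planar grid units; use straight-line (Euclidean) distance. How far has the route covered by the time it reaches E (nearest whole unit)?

Leg distances:
A→B: 27.3  (cumulative 27.3)
B→C: 100.7  (cumulative 128.0)
C→D: 157.5  (cumulative 285.4)
D→E: 102.2  (cumulative 387.7)
Cumulative distance at E ≈ 388.

388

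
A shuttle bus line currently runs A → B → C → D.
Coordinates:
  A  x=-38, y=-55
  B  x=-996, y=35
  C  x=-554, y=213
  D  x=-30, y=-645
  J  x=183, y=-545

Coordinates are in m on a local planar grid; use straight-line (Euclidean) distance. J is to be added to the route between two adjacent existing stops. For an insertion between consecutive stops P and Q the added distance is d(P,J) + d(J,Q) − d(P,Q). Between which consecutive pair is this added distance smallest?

Added distance for inserting J between each consecutive pair:
A–B: 889.3 m
B–C: 1894.7 m
C–D: 287.2 m
Smallest added distance is 287.2 m, inserting between C and D.

between C and D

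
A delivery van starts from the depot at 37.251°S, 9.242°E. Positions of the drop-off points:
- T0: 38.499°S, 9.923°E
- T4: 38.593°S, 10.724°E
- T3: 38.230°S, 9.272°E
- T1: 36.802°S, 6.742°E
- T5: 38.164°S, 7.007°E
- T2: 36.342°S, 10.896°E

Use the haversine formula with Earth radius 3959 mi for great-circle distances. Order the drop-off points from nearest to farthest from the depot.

T3, T0, T2, T4, T5, T1

Distances from the depot:
T3 38.230°S, 9.272°E: 67.7 mi
T0 38.499°S, 9.923°E: 93.9 mi
T2 36.342°S, 10.896°E: 111.0 mi
T4 38.593°S, 10.724°E: 123.0 mi
T5 38.164°S, 7.007°E: 137.5 mi
T1 36.802°S, 6.742°E: 141.4 mi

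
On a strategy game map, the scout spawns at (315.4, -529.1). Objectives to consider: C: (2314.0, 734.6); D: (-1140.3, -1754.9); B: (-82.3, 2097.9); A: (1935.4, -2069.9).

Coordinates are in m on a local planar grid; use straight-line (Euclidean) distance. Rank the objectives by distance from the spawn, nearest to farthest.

D, A, C, B

Distances from the spawn:
D (-1140.3, -1754.9): 1903.1 m
A (1935.4, -2069.9): 2235.7 m
C (2314.0, 734.6): 2364.6 m
B (-82.3, 2097.9): 2656.9 m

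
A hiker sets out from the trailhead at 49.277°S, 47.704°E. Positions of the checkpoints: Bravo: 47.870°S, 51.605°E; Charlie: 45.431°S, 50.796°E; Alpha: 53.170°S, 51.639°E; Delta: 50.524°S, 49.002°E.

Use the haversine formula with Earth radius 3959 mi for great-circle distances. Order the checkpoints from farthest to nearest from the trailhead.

Distances from the trailhead:
Alpha 53.170°S, 51.639°E: 318.3 mi
Charlie 45.431°S, 50.796°E: 302.5 mi
Bravo 47.870°S, 51.605°E: 203.1 mi
Delta 50.524°S, 49.002°E: 103.7 mi

Alpha, Charlie, Bravo, Delta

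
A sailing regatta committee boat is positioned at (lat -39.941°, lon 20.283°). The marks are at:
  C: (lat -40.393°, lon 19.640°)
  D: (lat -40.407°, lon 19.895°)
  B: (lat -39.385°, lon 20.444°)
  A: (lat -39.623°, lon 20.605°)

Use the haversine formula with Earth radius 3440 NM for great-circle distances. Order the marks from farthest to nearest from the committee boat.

Distances from the committee boat:
C (lat -40.393°, lon 19.640°): 40.1 NM
B (lat -39.385°, lon 20.444°): 34.2 NM
D (lat -40.407°, lon 19.895°): 33.2 NM
A (lat -39.623°, lon 20.605°): 24.2 NM

C, B, D, A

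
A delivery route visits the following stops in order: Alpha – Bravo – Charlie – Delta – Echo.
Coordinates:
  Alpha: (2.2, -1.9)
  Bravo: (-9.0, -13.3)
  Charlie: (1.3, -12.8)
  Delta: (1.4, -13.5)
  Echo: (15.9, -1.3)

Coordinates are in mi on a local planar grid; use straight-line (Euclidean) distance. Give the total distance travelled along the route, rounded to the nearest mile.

Leg distances:
Alpha→Bravo: 16.0 mi  (cumulative 16.0 mi)
Bravo→Charlie: 10.3 mi  (cumulative 26.3 mi)
Charlie→Delta: 0.7 mi  (cumulative 27.0 mi)
Delta→Echo: 18.9 mi  (cumulative 46.0 mi)
Total route length ≈ 46 mi.

46 mi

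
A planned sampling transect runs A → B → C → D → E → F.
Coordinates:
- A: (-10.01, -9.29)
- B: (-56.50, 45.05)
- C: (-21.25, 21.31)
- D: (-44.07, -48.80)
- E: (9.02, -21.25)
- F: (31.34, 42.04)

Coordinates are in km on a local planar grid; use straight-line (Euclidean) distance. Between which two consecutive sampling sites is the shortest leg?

B–C

Leg distances:
A→B: 71.5 km
B→C: 42.5 km
C→D: 73.7 km
D→E: 59.8 km
E→F: 67.1 km
The shortest leg is B–C at 42.5 km.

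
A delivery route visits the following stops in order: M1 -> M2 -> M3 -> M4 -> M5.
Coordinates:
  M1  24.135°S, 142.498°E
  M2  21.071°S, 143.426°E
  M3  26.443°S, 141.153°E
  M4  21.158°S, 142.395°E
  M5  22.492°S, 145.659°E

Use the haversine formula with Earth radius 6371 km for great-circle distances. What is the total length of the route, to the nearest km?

1963 km

Leg distances:
M1→M2: 353.8 km  (cumulative 353.8 km)
M2→M3: 640.5 km  (cumulative 994.3 km)
M3→M4: 601.1 km  (cumulative 1595.4 km)
M4→M5: 368.1 km  (cumulative 1963.5 km)
Total route length ≈ 1963 km.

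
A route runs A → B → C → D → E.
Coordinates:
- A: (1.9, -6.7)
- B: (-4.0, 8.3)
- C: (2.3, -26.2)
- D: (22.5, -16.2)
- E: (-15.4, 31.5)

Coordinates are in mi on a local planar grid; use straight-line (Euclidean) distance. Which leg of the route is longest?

Leg distances:
A→B: 16.1 mi
B→C: 35.1 mi
C→D: 22.5 mi
D→E: 60.9 mi
The longest leg is D–E at 60.9 mi.

D–E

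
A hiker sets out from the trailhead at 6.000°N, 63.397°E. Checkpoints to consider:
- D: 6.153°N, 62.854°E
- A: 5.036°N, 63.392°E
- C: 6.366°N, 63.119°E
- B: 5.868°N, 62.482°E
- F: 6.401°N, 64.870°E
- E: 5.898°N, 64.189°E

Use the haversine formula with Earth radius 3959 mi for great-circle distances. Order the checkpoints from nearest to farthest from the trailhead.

Distance from the trailhead at 6.000°N, 63.397°E to each:
C 6.366°N, 63.119°E: 31.7 mi
D 6.153°N, 62.854°E: 38.8 mi
E 5.898°N, 64.189°E: 54.9 mi
B 5.868°N, 62.482°E: 63.5 mi
A 5.036°N, 63.392°E: 66.6 mi
F 6.401°N, 64.870°E: 104.9 mi

C, D, E, B, A, F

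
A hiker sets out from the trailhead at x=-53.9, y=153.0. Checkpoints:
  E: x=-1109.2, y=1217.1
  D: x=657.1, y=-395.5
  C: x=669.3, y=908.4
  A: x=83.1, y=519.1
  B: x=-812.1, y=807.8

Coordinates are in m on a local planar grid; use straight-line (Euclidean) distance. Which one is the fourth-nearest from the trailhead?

Distances from the trailhead (x=-53.9, y=153.0):
A: 390.9 m
D: 898.0 m
B: 1001.8 m
C: 1045.8 m
E: 1498.7 m
The fourth-nearest is C at 1045.8 m.

C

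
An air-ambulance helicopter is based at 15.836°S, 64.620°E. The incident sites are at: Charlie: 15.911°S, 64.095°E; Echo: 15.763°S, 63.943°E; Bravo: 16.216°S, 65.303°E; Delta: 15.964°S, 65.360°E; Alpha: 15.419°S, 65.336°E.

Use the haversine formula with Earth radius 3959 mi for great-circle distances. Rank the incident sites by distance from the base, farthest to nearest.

Alpha, Bravo, Delta, Echo, Charlie

Distances from the base:
Alpha 15.419°S, 65.336°E: 55.7 mi
Bravo 16.216°S, 65.303°E: 52.4 mi
Delta 15.964°S, 65.360°E: 50.0 mi
Echo 15.763°S, 63.943°E: 45.3 mi
Charlie 15.911°S, 64.095°E: 35.3 mi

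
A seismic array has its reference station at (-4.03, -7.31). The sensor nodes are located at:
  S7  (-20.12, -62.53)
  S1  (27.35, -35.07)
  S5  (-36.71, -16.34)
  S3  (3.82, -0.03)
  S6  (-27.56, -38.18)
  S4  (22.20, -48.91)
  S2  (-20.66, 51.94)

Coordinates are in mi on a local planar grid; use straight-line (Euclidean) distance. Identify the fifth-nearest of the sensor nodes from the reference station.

Distances from the reference station ((-4.03, -7.31)):
S3: 10.7 mi
S5: 33.9 mi
S6: 38.8 mi
S1: 41.9 mi
S4: 49.2 mi
S7: 57.5 mi
S2: 61.5 mi
The fifth-nearest is S4 at 49.2 mi.

S4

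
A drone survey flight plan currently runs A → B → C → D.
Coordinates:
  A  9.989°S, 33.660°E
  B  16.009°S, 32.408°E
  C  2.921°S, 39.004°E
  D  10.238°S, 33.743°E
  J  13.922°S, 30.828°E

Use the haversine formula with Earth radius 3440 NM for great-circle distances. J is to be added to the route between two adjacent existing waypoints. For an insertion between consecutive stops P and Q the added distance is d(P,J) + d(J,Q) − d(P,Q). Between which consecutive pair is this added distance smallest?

between A and B

Added distance for inserting J between each consecutive pair:
A–B: 75.3 NM
B–C: 97.4 NM
C–D: 559.2 NM
Smallest added distance is 75.3 NM, inserting between A and B.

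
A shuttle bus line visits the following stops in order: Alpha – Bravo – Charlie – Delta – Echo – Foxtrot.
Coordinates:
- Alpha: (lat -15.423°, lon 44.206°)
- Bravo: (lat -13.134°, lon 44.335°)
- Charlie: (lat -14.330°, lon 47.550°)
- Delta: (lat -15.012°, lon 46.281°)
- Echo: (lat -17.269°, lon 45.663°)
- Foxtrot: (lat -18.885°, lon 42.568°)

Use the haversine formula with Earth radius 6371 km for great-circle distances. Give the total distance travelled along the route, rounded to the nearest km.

Leg distances:
Alpha→Bravo: 254.9 km  (cumulative 254.9 km)
Bravo→Charlie: 371.9 km  (cumulative 626.8 km)
Charlie→Delta: 156.2 km  (cumulative 782.9 km)
Delta→Echo: 259.5 km  (cumulative 1042.4 km)
Echo→Foxtrot: 373.2 km  (cumulative 1415.7 km)
Total route length ≈ 1416 km.

1416 km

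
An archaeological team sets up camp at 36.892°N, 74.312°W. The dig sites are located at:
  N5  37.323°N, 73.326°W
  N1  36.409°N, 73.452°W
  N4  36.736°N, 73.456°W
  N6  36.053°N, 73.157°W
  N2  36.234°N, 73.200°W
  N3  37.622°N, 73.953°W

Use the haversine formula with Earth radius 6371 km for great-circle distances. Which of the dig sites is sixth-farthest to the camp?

Distance to each, sorted:
N6: 139.2 km
N2: 123.4 km
N5: 99.7 km
N1: 93.7 km
N3: 87.2 km
N4: 78.2 km
The sixth-farthest is N4 at 78.2 km.

N4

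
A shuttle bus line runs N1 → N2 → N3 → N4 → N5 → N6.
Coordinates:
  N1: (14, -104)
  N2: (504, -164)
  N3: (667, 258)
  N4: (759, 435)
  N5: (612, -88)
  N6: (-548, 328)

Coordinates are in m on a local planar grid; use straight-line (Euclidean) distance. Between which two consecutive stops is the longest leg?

Leg distances:
N1→N2: 493.7 m
N2→N3: 452.4 m
N3→N4: 199.5 m
N4→N5: 543.3 m
N5→N6: 1232.3 m
The longest leg is N5–N6 at 1232.3 m.

N5–N6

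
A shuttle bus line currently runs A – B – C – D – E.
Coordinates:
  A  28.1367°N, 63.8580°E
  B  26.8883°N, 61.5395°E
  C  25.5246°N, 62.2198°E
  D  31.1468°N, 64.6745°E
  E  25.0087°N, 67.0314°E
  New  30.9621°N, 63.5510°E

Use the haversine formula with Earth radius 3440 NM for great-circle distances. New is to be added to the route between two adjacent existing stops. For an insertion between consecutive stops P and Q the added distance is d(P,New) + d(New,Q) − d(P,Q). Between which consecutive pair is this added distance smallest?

between C and D

Added distance for inserting New between each consecutive pair:
A–B: 292.4 NM
B–C: 510.7 NM
C–D: 31.2 NM
D–E: 72.0 NM
Smallest added distance is 31.2 NM, inserting between C and D.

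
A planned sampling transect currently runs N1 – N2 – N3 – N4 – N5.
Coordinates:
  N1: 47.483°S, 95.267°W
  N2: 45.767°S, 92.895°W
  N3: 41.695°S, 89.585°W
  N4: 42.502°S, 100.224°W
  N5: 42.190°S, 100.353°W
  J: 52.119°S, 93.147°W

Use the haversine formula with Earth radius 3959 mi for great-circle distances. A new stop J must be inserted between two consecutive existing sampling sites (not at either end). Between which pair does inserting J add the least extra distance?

between N1 and N2

Added distance for inserting J between each consecutive pair:
N1–N2: 609.5 mi
N2–N3: 852.2 mi
N3–N4: 933.3 mi
N4–N5: 1483.4 mi
Smallest added distance is 609.5 mi, inserting between N1 and N2.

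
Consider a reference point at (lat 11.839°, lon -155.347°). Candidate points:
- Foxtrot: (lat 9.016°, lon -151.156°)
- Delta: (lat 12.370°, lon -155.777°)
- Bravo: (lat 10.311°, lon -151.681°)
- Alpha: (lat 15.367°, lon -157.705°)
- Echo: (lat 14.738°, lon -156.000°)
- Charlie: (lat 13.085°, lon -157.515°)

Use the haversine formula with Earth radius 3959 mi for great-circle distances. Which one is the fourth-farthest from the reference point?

Distance to each, sorted:
Foxtrot: 345.2 mi
Alpha: 290.7 mi
Bravo: 270.1 mi
Echo: 205.1 mi
Charlie: 169.7 mi
Delta: 46.8 mi
The fourth-farthest is Echo at 205.1 mi.

Echo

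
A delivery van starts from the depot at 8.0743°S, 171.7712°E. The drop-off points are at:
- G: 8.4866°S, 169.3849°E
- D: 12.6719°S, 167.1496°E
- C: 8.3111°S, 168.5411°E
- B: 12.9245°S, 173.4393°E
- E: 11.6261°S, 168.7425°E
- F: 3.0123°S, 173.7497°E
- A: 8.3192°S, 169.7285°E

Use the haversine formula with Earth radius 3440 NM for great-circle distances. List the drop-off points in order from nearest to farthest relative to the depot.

A, G, C, E, B, F, D

Distance from the depot at 8.0743°S, 171.7712°E to each:
A 8.3192°S, 169.7285°E: 122.3 NM
G 8.4866°S, 169.3849°E: 143.9 NM
C 8.3111°S, 168.5411°E: 192.5 NM
E 11.6261°S, 168.7425°E: 278.5 NM
B 12.9245°S, 173.4393°E: 307.4 NM
F 3.0123°S, 173.7497°E: 326.1 NM
D 12.6719°S, 167.1496°E: 388.1 NM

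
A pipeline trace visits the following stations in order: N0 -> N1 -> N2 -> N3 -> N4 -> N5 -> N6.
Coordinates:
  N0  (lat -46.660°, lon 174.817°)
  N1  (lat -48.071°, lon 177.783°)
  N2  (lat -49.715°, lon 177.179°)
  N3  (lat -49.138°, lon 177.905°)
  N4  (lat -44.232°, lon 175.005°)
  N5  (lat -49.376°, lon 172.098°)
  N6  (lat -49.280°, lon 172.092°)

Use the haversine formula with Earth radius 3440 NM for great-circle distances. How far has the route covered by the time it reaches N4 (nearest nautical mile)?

611 NM

Leg distances:
N0→N1: 147.4 NM  (cumulative 147.4 NM)
N1→N2: 101.5 NM  (cumulative 248.9 NM)
N2→N3: 44.8 NM  (cumulative 293.7 NM)
N3→N4: 317.8 NM  (cumulative 611.5 NM)
Cumulative distance at N4 ≈ 611 NM.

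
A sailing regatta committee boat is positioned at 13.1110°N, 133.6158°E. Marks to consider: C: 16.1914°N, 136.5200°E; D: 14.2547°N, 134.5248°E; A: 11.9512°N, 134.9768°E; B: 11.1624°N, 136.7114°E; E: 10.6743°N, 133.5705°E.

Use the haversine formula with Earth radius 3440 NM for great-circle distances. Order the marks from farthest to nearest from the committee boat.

C, B, E, A, D

Computing each great-circle distance from 13.1110°N, 133.6158°E:
C 16.1914°N, 136.5200°E: 250.3 NM
B 11.1624°N, 136.7114°E: 216.1 NM
E 10.6743°N, 133.5705°E: 146.3 NM
A 11.9512°N, 134.9768°E: 105.9 NM
D 14.2547°N, 134.5248°E: 86.8 NM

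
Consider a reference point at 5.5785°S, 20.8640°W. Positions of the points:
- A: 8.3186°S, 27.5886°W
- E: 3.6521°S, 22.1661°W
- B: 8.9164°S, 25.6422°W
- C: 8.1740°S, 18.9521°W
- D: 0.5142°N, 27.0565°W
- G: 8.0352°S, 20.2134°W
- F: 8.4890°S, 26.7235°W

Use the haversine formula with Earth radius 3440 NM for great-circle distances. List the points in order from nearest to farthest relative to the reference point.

E, G, C, B, F, A, D

Distances from the reference point:
E 3.6521°S, 22.1661°W: 139.5 NM
G 8.0352°S, 20.2134°W: 152.5 NM
C 8.1740°S, 18.9521°W: 193.1 NM
B 8.9164°S, 25.6422°W: 348.0 NM
F 8.4890°S, 26.7235°W: 390.4 NM
A 8.3186°S, 27.5886°W: 433.2 NM
D 0.5142°N, 27.0565°W: 521.2 NM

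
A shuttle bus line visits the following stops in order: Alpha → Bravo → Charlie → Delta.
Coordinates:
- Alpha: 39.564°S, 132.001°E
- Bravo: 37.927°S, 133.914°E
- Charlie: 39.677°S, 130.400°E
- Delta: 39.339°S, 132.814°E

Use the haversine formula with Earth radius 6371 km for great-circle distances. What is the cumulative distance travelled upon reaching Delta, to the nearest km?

818 km

Leg distances:
Alpha→Bravo: 246.3 km  (cumulative 246.3 km)
Bravo→Charlie: 361.3 km  (cumulative 607.6 km)
Charlie→Delta: 210.5 km  (cumulative 818.1 km)
Cumulative distance at Delta ≈ 818 km.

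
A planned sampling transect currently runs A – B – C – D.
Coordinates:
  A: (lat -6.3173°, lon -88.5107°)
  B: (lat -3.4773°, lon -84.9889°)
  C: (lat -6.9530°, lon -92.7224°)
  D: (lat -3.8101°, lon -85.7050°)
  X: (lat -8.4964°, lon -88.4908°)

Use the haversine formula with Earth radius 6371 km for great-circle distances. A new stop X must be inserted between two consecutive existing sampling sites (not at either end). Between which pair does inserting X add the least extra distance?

Added distance for inserting X between each consecutive pair:
A–B: 419.6 km
B–C: 236.6 km
C–D: 250.3 km
Smallest added distance is 236.6 km, inserting between B and C.

between B and C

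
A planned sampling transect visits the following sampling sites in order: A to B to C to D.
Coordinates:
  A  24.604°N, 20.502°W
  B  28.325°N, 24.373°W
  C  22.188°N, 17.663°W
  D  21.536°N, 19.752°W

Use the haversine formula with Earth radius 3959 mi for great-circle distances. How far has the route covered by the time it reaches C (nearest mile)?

947 mi

Leg distances:
A→B: 351.3 mi  (cumulative 351.3 mi)
B→C: 596.1 mi  (cumulative 947.4 mi)
Cumulative distance at C ≈ 947 mi.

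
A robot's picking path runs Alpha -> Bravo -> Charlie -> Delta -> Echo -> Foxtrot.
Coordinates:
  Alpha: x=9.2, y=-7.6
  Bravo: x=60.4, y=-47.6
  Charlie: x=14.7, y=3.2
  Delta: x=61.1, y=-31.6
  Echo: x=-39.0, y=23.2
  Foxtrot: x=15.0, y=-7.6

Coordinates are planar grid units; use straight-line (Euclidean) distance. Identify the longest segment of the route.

Leg distances:
Alpha→Bravo: 65.0
Bravo→Charlie: 68.3
Charlie→Delta: 58.0
Delta→Echo: 114.1
Echo→Foxtrot: 62.2
The longest leg is Delta–Echo at 114.1.

Delta–Echo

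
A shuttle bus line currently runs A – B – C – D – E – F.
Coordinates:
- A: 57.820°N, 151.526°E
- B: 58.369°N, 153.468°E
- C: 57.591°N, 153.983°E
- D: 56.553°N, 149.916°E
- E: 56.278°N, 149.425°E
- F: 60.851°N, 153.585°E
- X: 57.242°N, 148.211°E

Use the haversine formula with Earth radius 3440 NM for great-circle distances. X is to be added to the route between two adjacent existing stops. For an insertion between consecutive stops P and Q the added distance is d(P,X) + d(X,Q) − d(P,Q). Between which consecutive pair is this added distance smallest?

between E and F

Added distance for inserting X between each consecutive pair:
A–B: 223.7 NM
B–C: 319.4 NM
C–D: 110.7 NM
D–E: 116.7 NM
E–F: 39.3 NM
Smallest added distance is 39.3 NM, inserting between E and F.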